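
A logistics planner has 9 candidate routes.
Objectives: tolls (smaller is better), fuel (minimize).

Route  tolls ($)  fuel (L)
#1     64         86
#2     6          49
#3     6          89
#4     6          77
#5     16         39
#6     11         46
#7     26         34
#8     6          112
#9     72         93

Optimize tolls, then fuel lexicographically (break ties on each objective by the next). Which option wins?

First minimize tolls: best is 6, kept {#2, #3, #4, #8}.
Then minimize fuel: best is 49, kept {#2}.

#2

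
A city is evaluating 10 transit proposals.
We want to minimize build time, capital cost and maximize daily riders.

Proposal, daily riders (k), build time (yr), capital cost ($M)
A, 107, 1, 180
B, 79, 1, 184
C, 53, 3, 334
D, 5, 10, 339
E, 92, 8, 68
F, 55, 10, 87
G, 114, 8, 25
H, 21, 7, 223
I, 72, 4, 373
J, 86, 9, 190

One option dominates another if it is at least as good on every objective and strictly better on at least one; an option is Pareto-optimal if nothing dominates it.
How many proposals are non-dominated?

2

A: not dominated.
B: dominated by A (daily riders 107≥79, build time 1≤1, capital cost 180≤184).
C: dominated by A (daily riders 107≥53, build time 1≤3, capital cost 180≤334).
D: dominated by A (daily riders 107≥5, build time 1≤10, capital cost 180≤339).
E: dominated by G (daily riders 114≥92, build time 8≤8, capital cost 25≤68).
F: dominated by E (daily riders 92≥55, build time 8≤10, capital cost 68≤87).
G: not dominated (best daily riders).
H: dominated by A (daily riders 107≥21, build time 1≤7, capital cost 180≤223).
I: dominated by A (daily riders 107≥72, build time 1≤4, capital cost 180≤373).
J: dominated by A (daily riders 107≥86, build time 1≤9, capital cost 180≤190).
Pareto-optimal: A, G → 2.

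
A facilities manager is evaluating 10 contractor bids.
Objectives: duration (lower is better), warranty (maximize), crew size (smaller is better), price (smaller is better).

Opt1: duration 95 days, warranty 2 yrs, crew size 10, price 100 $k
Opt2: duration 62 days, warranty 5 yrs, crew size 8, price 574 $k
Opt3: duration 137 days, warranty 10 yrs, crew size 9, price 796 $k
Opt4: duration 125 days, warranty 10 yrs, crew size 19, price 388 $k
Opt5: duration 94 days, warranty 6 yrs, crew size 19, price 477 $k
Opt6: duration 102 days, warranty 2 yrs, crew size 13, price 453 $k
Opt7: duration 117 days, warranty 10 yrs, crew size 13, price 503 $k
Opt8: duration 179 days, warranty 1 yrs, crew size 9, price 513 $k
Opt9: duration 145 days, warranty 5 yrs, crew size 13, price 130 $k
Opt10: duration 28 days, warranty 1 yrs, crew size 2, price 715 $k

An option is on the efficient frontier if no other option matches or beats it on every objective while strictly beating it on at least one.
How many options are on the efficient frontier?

9

Opt1: not dominated (best price).
Opt2: not dominated.
Opt3: not dominated.
Opt4: not dominated.
Opt5: not dominated.
Opt6: dominated by Opt1 (duration 95≤102, warranty 2≥2, crew size 10≤13, price 100≤453).
Opt7: not dominated.
Opt8: not dominated.
Opt9: not dominated.
Opt10: not dominated (best duration).
Pareto-optimal: Opt1, Opt2, Opt3, Opt4, Opt5, Opt7, Opt8, Opt9, Opt10 → 9.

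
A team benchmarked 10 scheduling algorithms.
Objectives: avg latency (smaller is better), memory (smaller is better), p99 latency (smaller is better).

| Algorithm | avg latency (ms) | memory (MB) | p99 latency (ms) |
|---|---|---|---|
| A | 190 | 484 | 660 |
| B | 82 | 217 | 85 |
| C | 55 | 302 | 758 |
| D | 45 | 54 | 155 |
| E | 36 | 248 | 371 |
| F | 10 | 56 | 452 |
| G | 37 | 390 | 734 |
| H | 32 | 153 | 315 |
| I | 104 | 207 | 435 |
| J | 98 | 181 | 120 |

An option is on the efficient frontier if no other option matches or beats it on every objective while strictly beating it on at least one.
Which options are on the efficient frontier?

B, D, F, H, J

A: dominated by B (avg latency 82≤190, memory 217≤484, p99 latency 85≤660).
B: not dominated (best p99 latency).
C: dominated by D (avg latency 45≤55, memory 54≤302, p99 latency 155≤758).
D: not dominated (best memory).
E: dominated by H (avg latency 32≤36, memory 153≤248, p99 latency 315≤371).
F: not dominated (best avg latency).
G: dominated by E (avg latency 36≤37, memory 248≤390, p99 latency 371≤734).
H: not dominated.
I: dominated by D (avg latency 45≤104, memory 54≤207, p99 latency 155≤435).
J: not dominated.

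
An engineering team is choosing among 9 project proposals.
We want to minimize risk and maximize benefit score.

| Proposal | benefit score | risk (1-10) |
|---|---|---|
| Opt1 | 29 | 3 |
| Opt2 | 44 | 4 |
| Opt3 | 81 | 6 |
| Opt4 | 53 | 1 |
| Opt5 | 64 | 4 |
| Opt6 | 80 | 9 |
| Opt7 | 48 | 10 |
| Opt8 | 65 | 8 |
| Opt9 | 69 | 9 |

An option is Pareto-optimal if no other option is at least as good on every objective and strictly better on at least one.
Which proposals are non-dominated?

Opt3, Opt4, Opt5

Opt1: dominated by Opt4 (benefit score 53≥29, risk 1≤3).
Opt2: dominated by Opt4 (benefit score 53≥44, risk 1≤4).
Opt3: not dominated (best benefit score).
Opt4: not dominated (best risk).
Opt5: not dominated.
Opt6: dominated by Opt3 (benefit score 81≥80, risk 6≤9).
Opt7: dominated by Opt3 (benefit score 81≥48, risk 6≤10).
Opt8: dominated by Opt3 (benefit score 81≥65, risk 6≤8).
Opt9: dominated by Opt3 (benefit score 81≥69, risk 6≤9).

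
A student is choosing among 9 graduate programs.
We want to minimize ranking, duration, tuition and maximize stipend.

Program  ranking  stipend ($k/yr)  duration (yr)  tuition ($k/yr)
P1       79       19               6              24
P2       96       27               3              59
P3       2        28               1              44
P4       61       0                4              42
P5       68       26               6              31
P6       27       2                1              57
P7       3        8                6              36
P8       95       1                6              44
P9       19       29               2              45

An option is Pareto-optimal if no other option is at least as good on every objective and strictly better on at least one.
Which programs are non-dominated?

P1, P3, P4, P5, P7, P9

P1: not dominated (best tuition).
P2: dominated by P3 (ranking 2≤96, stipend 28≥27, duration 1≤3, tuition 44≤59).
P3: not dominated (best ranking).
P4: not dominated.
P5: not dominated.
P6: dominated by P3 (ranking 2≤27, stipend 28≥2, duration 1≤1, tuition 44≤57).
P7: not dominated.
P8: dominated by P1 (ranking 79≤95, stipend 19≥1, duration 6≤6, tuition 24≤44).
P9: not dominated (best stipend).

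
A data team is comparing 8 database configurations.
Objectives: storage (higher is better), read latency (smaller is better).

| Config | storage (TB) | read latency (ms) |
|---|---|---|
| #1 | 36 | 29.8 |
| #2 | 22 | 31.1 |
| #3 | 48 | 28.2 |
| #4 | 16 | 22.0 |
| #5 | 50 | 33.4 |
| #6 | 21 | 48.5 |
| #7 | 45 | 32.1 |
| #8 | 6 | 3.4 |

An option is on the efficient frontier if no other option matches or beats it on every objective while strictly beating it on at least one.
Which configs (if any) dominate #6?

#1, #2, #3, #5, #7

#1: storage 36≥21, read latency 29.8≤48.5 — dominates #6.
#2: storage 22≥21, read latency 31.1≤48.5 — dominates #6.
#3: storage 48≥21, read latency 28.2≤48.5 — dominates #6.
#5: storage 50≥21, read latency 33.4≤48.5 — dominates #6.
#7: storage 45≥21, read latency 32.1≤48.5 — dominates #6.
Others (#4, #8) are each worse than #6 on at least one objective.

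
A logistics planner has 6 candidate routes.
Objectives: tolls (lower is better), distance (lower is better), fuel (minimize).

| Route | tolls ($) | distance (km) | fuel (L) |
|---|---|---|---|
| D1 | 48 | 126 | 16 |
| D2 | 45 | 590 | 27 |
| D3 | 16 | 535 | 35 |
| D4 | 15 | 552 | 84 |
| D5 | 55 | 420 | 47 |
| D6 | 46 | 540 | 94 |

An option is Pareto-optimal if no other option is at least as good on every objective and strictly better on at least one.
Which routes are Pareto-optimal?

D1, D2, D3, D4

D1: not dominated (best distance).
D2: not dominated.
D3: not dominated.
D4: not dominated (best tolls).
D5: dominated by D1 (tolls 48≤55, distance 126≤420, fuel 16≤47).
D6: dominated by D3 (tolls 16≤46, distance 535≤540, fuel 35≤94).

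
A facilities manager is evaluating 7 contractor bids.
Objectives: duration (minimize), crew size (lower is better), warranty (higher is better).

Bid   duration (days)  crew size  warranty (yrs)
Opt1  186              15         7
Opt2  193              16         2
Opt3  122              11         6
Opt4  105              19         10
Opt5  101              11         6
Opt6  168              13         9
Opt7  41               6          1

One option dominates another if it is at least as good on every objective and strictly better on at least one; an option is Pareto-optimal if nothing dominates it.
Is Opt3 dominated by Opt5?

Yes

Opt5 vs Opt3: duration 101≤122, crew size 11≤11, warranty 6≥6 — Opt5 is at least as good on every objective with at least one strict improvement.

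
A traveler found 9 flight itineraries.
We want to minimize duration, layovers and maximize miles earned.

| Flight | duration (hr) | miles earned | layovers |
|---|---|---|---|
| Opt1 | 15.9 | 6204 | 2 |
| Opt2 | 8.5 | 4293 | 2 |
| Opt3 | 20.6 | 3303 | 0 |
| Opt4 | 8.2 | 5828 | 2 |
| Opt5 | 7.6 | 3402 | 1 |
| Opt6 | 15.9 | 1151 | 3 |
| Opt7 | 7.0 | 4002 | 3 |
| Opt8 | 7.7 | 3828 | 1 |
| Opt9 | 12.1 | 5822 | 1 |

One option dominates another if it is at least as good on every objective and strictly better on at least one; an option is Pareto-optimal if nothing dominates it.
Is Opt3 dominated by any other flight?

No

Opt1: worse on layovers (2 vs 0).
Opt2: worse on layovers (2 vs 0).
Opt4: worse on layovers (2 vs 0).
Opt5: worse on layovers (1 vs 0).
Opt6: worse on miles earned (1151 vs 3303).
Opt7: worse on layovers (3 vs 0).
Opt8: worse on layovers (1 vs 0).
Opt9: worse on layovers (1 vs 0).
No option is at least as good as Opt3 on every objective and strictly better on one.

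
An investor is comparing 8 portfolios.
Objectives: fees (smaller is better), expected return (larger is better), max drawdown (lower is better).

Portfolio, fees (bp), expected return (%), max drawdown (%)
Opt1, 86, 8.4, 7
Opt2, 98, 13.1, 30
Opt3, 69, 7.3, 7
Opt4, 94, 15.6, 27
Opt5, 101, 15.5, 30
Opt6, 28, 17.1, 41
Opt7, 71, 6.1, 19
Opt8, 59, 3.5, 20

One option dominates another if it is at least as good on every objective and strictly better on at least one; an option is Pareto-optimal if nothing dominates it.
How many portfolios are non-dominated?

5

Opt1: not dominated.
Opt2: dominated by Opt4 (fees 94≤98, expected return 15.6≥13.1, max drawdown 27≤30).
Opt3: not dominated.
Opt4: not dominated.
Opt5: dominated by Opt4 (fees 94≤101, expected return 15.6≥15.5, max drawdown 27≤30).
Opt6: not dominated (best fees).
Opt7: dominated by Opt3 (fees 69≤71, expected return 7.3≥6.1, max drawdown 7≤19).
Opt8: not dominated.
Pareto-optimal: Opt1, Opt3, Opt4, Opt6, Opt8 → 5.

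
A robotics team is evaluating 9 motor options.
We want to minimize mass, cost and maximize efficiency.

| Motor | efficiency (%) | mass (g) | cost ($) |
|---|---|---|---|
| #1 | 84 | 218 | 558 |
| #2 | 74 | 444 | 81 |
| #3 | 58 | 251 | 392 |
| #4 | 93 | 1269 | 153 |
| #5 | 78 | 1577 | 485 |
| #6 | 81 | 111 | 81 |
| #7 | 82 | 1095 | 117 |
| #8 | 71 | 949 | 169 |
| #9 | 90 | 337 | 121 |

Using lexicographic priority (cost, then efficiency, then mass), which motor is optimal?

#6

First minimize cost: best is 81, kept {#2, #6}.
Then maximize efficiency: best is 81, kept {#6}.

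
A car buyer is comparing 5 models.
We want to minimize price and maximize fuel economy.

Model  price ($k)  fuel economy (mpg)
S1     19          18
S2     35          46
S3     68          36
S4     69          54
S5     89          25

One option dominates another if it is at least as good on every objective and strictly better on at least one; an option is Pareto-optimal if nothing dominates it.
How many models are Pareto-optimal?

3

S1: not dominated (best price).
S2: not dominated.
S3: dominated by S2 (price 35≤68, fuel economy 46≥36).
S4: not dominated (best fuel economy).
S5: dominated by S2 (price 35≤89, fuel economy 46≥25).
Pareto-optimal: S1, S2, S4 → 3.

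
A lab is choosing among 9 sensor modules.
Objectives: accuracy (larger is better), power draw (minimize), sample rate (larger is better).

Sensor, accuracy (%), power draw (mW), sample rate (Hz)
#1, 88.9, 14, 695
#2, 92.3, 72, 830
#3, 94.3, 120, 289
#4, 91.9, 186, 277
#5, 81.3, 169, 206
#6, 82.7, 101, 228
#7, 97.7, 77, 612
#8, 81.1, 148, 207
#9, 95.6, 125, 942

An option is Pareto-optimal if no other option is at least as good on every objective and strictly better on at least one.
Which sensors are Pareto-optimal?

#1, #2, #7, #9

#1: not dominated (best power draw).
#2: not dominated.
#3: dominated by #7 (accuracy 97.7≥94.3, power draw 77≤120, sample rate 612≥289).
#4: dominated by #2 (accuracy 92.3≥91.9, power draw 72≤186, sample rate 830≥277).
#5: dominated by #1 (accuracy 88.9≥81.3, power draw 14≤169, sample rate 695≥206).
#6: dominated by #1 (accuracy 88.9≥82.7, power draw 14≤101, sample rate 695≥228).
#7: not dominated (best accuracy).
#8: dominated by #1 (accuracy 88.9≥81.1, power draw 14≤148, sample rate 695≥207).
#9: not dominated (best sample rate).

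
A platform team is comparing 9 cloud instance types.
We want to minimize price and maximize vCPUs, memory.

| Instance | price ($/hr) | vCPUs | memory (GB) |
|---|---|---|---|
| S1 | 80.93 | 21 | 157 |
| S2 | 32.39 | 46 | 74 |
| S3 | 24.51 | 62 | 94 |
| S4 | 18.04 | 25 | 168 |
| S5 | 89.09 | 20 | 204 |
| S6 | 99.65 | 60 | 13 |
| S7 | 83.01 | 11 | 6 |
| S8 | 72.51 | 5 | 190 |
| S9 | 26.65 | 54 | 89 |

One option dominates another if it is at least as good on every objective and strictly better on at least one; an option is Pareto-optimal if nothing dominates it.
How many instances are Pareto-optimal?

4

S1: dominated by S4 (price 18.04≤80.93, vCPUs 25≥21, memory 168≥157).
S2: dominated by S3 (price 24.51≤32.39, vCPUs 62≥46, memory 94≥74).
S3: not dominated (best vCPUs).
S4: not dominated (best price).
S5: not dominated (best memory).
S6: dominated by S3 (price 24.51≤99.65, vCPUs 62≥60, memory 94≥13).
S7: dominated by S1 (price 80.93≤83.01, vCPUs 21≥11, memory 157≥6).
S8: not dominated.
S9: dominated by S3 (price 24.51≤26.65, vCPUs 62≥54, memory 94≥89).
Pareto-optimal: S3, S4, S5, S8 → 4.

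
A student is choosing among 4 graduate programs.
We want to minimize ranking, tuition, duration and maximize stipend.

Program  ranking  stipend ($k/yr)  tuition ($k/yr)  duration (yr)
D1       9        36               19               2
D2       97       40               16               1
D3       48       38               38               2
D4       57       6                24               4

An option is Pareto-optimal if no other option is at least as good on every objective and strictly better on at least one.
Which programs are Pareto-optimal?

D1, D2, D3

D1: not dominated (best ranking).
D2: not dominated (best stipend).
D3: not dominated.
D4: dominated by D1 (ranking 9≤57, stipend 36≥6, tuition 19≤24, duration 2≤4).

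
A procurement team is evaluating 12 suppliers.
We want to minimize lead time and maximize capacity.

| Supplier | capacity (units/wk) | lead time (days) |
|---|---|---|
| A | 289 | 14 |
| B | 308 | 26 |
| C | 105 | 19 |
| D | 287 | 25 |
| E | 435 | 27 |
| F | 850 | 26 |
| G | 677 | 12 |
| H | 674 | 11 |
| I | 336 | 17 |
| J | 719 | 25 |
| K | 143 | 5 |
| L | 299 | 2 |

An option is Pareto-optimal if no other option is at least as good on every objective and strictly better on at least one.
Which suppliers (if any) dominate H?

none

A: worse on capacity (289 vs 674).
B: worse on capacity (308 vs 674).
C: worse on capacity (105 vs 674).
D: worse on capacity (287 vs 674).
E: worse on capacity (435 vs 674).
F: worse on lead time (26 vs 11).
G: worse on lead time (12 vs 11).
I: worse on capacity (336 vs 674).
J: worse on lead time (25 vs 11).
K: worse on capacity (143 vs 674).
L: worse on capacity (299 vs 674).
No option dominates H.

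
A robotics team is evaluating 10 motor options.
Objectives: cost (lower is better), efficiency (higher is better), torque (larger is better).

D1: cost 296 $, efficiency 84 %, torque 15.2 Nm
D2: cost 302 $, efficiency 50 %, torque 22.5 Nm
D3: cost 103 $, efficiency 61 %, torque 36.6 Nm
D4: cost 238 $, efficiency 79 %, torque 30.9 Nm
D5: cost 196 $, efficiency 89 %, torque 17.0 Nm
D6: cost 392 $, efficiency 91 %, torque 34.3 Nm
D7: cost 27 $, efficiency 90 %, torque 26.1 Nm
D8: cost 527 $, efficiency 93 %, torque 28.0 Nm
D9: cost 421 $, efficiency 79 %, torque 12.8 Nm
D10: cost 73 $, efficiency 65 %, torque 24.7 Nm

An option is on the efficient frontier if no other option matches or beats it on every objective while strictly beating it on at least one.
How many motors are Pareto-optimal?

D1: dominated by D5 (cost 196≤296, efficiency 89≥84, torque 17.0≥15.2).
D2: dominated by D3 (cost 103≤302, efficiency 61≥50, torque 36.6≥22.5).
D3: not dominated (best torque).
D4: not dominated.
D5: dominated by D7 (cost 27≤196, efficiency 90≥89, torque 26.1≥17.0).
D6: not dominated.
D7: not dominated (best cost).
D8: not dominated (best efficiency).
D9: dominated by D1 (cost 296≤421, efficiency 84≥79, torque 15.2≥12.8).
D10: dominated by D7 (cost 27≤73, efficiency 90≥65, torque 26.1≥24.7).
Pareto-optimal: D3, D4, D6, D7, D8 → 5.

5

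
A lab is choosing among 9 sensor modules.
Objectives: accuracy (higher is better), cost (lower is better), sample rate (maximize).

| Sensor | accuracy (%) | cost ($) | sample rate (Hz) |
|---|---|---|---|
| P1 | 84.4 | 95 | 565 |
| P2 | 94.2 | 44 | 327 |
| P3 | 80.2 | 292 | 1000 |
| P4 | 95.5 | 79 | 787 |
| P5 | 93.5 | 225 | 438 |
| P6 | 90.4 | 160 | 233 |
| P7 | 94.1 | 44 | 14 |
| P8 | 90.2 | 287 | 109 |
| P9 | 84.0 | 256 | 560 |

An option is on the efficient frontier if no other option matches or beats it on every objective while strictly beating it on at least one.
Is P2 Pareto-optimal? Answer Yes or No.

P1: worse on accuracy (84.4 vs 94.2).
P3: worse on accuracy (80.2 vs 94.2).
P4: worse on cost (79 vs 44).
P5: worse on accuracy (93.5 vs 94.2).
P6: worse on accuracy (90.4 vs 94.2).
P7: worse on accuracy (94.1 vs 94.2).
P8: worse on accuracy (90.2 vs 94.2).
P9: worse on accuracy (84.0 vs 94.2).
No option is at least as good as P2 on every objective and strictly better on one.

Yes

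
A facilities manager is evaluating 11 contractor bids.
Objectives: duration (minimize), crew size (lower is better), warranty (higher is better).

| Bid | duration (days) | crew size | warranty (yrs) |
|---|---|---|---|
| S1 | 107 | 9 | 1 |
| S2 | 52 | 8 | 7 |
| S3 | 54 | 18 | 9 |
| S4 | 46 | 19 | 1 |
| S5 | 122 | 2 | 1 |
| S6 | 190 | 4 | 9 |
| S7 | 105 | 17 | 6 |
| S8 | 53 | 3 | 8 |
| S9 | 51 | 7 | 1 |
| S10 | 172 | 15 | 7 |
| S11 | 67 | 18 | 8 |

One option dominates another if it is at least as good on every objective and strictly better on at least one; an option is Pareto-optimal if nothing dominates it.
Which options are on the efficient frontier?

S2, S3, S4, S5, S6, S8, S9

S1: dominated by S2 (duration 52≤107, crew size 8≤9, warranty 7≥1).
S2: not dominated.
S3: not dominated.
S4: not dominated (best duration).
S5: not dominated (best crew size).
S6: not dominated.
S7: dominated by S2 (duration 52≤105, crew size 8≤17, warranty 7≥6).
S8: not dominated.
S9: not dominated.
S10: dominated by S2 (duration 52≤172, crew size 8≤15, warranty 7≥7).
S11: dominated by S3 (duration 54≤67, crew size 18≤18, warranty 9≥8).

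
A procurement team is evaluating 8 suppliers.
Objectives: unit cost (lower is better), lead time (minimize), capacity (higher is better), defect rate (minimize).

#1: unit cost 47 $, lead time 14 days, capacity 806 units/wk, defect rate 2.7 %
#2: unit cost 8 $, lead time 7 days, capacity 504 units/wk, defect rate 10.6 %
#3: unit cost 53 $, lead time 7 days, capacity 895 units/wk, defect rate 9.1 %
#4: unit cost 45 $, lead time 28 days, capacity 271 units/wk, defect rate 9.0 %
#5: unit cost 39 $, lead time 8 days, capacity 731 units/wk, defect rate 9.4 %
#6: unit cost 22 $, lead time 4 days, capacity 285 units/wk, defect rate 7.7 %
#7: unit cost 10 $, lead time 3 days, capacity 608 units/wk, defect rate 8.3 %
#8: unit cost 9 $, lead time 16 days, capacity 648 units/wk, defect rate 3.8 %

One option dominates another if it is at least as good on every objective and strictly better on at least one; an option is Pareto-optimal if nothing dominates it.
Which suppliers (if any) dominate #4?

#6, #7, #8

#6: unit cost 22≤45, lead time 4≤28, capacity 285≥271, defect rate 7.7≤9.0 — dominates #4.
#7: unit cost 10≤45, lead time 3≤28, capacity 608≥271, defect rate 8.3≤9.0 — dominates #4.
#8: unit cost 9≤45, lead time 16≤28, capacity 648≥271, defect rate 3.8≤9.0 — dominates #4.
Others (#1, #2, #3, #5) are each worse than #4 on at least one objective.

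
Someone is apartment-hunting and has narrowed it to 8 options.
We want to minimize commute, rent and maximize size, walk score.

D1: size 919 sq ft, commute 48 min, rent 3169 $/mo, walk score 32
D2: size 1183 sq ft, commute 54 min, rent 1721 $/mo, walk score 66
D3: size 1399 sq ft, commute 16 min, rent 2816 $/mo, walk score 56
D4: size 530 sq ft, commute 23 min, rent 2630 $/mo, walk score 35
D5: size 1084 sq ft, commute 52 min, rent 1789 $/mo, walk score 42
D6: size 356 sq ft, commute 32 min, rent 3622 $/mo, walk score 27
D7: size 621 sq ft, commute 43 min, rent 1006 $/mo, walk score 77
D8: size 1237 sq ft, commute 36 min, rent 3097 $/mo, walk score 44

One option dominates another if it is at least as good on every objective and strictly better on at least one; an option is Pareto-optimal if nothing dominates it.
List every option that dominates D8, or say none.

D3: size 1399≥1237, commute 16≤36, rent 2816≤3097, walk score 56≥44 — dominates D8.
Others (D1, D2, D4, D5, D6, D7) are each worse than D8 on at least one objective.

D3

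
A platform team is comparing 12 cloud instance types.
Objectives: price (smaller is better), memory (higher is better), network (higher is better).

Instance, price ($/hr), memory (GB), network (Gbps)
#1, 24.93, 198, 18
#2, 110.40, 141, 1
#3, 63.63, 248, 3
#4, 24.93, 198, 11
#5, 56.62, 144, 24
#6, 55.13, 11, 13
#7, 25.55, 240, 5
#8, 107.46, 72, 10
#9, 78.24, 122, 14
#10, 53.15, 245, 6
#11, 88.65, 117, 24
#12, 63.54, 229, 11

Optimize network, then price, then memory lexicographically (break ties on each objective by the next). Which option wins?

First maximize network: best is 24, kept {#5, #11}.
Then minimize price: best is 56.62, kept {#5}.

#5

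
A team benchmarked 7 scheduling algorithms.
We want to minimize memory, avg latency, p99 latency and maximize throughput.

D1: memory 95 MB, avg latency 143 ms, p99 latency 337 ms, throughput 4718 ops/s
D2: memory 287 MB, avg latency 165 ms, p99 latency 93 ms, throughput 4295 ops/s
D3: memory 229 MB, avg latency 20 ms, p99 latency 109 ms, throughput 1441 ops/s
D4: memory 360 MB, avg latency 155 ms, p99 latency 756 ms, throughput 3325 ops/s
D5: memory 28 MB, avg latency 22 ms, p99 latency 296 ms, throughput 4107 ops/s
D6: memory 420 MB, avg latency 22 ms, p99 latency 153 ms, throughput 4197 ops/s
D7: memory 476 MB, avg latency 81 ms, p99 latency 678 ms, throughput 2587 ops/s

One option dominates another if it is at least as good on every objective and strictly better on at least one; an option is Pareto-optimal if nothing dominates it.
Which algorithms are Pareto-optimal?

D1: not dominated (best throughput).
D2: not dominated (best p99 latency).
D3: not dominated (best avg latency).
D4: dominated by D1 (memory 95≤360, avg latency 143≤155, p99 latency 337≤756, throughput 4718≥3325).
D5: not dominated (best memory).
D6: not dominated.
D7: dominated by D5 (memory 28≤476, avg latency 22≤81, p99 latency 296≤678, throughput 4107≥2587).

D1, D2, D3, D5, D6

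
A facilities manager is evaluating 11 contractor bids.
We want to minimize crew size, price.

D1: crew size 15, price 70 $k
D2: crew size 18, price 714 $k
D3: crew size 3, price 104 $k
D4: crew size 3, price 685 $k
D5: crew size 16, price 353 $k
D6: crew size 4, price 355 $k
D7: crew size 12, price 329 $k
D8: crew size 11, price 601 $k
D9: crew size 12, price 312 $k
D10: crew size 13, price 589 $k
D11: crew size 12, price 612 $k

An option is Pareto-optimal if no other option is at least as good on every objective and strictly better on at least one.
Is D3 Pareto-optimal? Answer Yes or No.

D1: worse on crew size (15 vs 3).
D2: worse on crew size (18 vs 3).
D4: worse on price (685 vs 104).
D5: worse on crew size (16 vs 3).
D6: worse on crew size (4 vs 3).
D7: worse on crew size (12 vs 3).
D8: worse on crew size (11 vs 3).
D9: worse on crew size (12 vs 3).
D10: worse on crew size (13 vs 3).
D11: worse on crew size (12 vs 3).
No option is at least as good as D3 on every objective and strictly better on one.

Yes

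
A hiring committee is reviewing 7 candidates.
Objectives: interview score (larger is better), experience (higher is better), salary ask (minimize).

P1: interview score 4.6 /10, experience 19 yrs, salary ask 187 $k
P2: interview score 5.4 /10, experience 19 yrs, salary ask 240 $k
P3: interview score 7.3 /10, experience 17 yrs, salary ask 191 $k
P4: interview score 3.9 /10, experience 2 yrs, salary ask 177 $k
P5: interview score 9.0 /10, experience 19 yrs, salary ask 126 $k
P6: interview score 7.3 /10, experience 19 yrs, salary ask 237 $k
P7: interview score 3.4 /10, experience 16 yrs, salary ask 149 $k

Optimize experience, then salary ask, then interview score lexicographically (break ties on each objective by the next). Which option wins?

P5

First maximize experience: best is 19, kept {P1, P2, P5, P6}.
Then minimize salary ask: best is 126, kept {P5}.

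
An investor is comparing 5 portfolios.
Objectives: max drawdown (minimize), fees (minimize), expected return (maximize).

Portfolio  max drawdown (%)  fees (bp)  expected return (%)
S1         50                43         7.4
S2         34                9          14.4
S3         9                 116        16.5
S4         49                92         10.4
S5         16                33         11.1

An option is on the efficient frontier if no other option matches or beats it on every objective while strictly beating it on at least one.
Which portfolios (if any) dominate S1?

S2, S5

S2: max drawdown 34≤50, fees 9≤43, expected return 14.4≥7.4 — dominates S1.
S5: max drawdown 16≤50, fees 33≤43, expected return 11.1≥7.4 — dominates S1.
Others (S3, S4) are each worse than S1 on at least one objective.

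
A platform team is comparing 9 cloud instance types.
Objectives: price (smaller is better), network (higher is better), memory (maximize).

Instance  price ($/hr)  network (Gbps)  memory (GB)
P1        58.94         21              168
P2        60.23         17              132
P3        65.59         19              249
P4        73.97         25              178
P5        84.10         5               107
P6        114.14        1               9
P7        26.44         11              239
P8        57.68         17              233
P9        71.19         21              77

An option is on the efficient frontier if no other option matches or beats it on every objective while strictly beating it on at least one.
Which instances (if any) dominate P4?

none

P1: worse on network (21 vs 25).
P2: worse on network (17 vs 25).
P3: worse on network (19 vs 25).
P5: worse on price (84.10 vs 73.97).
P6: worse on price (114.14 vs 73.97).
P7: worse on network (11 vs 25).
P8: worse on network (17 vs 25).
P9: worse on network (21 vs 25).
No option dominates P4.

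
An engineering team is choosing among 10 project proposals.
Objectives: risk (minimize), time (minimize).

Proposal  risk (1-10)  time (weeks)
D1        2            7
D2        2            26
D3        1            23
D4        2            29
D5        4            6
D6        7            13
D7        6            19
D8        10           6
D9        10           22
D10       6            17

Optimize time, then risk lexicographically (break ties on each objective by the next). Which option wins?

First minimize time: best is 6, kept {D5, D8}.
Then minimize risk: best is 4, kept {D5}.

D5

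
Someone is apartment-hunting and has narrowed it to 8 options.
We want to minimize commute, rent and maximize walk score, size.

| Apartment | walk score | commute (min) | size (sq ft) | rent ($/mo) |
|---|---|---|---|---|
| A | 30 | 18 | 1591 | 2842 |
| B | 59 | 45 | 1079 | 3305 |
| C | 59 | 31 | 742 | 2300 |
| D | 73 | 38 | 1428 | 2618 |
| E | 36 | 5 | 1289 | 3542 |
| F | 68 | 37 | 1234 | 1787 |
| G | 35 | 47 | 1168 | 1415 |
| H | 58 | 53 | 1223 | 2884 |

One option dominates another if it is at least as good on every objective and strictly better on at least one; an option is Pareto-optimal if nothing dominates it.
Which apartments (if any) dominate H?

D, F

D: walk score 73≥58, commute 38≤53, size 1428≥1223, rent 2618≤2884 — dominates H.
F: walk score 68≥58, commute 37≤53, size 1234≥1223, rent 1787≤2884 — dominates H.
Others (A, B, C, E, G) are each worse than H on at least one objective.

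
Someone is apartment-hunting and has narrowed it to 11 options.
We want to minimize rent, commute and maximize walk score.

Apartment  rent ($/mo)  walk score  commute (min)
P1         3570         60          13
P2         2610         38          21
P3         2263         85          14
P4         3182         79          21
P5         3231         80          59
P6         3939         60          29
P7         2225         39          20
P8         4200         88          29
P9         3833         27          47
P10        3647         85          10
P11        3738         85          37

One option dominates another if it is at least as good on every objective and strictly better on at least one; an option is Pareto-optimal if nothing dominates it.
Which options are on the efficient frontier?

P1, P3, P7, P8, P10

P1: not dominated.
P2: dominated by P3 (rent 2263≤2610, walk score 85≥38, commute 14≤21).
P3: not dominated.
P4: dominated by P3 (rent 2263≤3182, walk score 85≥79, commute 14≤21).
P5: dominated by P3 (rent 2263≤3231, walk score 85≥80, commute 14≤59).
P6: dominated by P1 (rent 3570≤3939, walk score 60≥60, commute 13≤29).
P7: not dominated (best rent).
P8: not dominated (best walk score).
P9: dominated by P1 (rent 3570≤3833, walk score 60≥27, commute 13≤47).
P10: not dominated (best commute).
P11: dominated by P3 (rent 2263≤3738, walk score 85≥85, commute 14≤37).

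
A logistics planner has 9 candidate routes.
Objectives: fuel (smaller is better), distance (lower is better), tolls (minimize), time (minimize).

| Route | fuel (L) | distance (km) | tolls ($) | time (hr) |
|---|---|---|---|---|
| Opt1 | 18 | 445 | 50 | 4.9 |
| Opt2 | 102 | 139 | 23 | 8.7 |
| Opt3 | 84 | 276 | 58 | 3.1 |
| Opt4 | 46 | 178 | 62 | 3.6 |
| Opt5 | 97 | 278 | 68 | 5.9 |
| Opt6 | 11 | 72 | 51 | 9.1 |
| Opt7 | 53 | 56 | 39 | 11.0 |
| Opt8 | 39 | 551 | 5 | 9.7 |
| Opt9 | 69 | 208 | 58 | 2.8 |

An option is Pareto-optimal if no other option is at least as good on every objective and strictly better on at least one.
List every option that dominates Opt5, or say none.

Opt3: fuel 84≤97, distance 276≤278, tolls 58≤68, time 3.1≤5.9 — dominates Opt5.
Opt4: fuel 46≤97, distance 178≤278, tolls 62≤68, time 3.6≤5.9 — dominates Opt5.
Opt9: fuel 69≤97, distance 208≤278, tolls 58≤68, time 2.8≤5.9 — dominates Opt5.
Others (Opt1, Opt2, Opt6, Opt7, Opt8) are each worse than Opt5 on at least one objective.

Opt3, Opt4, Opt9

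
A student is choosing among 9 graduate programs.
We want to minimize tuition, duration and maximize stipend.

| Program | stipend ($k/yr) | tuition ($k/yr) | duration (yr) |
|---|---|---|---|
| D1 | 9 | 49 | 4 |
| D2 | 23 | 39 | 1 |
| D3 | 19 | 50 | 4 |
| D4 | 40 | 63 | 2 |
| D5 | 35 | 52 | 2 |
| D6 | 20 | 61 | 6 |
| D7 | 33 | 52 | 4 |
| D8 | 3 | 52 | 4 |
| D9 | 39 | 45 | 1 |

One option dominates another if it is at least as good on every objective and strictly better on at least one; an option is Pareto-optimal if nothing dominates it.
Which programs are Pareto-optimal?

D1: dominated by D2 (stipend 23≥9, tuition 39≤49, duration 1≤4).
D2: not dominated (best tuition).
D3: dominated by D2 (stipend 23≥19, tuition 39≤50, duration 1≤4).
D4: not dominated (best stipend).
D5: dominated by D9 (stipend 39≥35, tuition 45≤52, duration 1≤2).
D6: dominated by D2 (stipend 23≥20, tuition 39≤61, duration 1≤6).
D7: dominated by D5 (stipend 35≥33, tuition 52≤52, duration 2≤4).
D8: dominated by D1 (stipend 9≥3, tuition 49≤52, duration 4≤4).
D9: not dominated.

D2, D4, D9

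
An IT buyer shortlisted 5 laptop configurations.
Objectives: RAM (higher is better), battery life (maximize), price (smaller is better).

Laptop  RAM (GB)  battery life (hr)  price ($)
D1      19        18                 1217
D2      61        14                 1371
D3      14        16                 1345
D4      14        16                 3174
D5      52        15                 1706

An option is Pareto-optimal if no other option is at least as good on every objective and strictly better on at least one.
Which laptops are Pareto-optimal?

D1, D2, D5

D1: not dominated (best battery life).
D2: not dominated (best RAM).
D3: dominated by D1 (RAM 19≥14, battery life 18≥16, price 1217≤1345).
D4: dominated by D1 (RAM 19≥14, battery life 18≥16, price 1217≤3174).
D5: not dominated.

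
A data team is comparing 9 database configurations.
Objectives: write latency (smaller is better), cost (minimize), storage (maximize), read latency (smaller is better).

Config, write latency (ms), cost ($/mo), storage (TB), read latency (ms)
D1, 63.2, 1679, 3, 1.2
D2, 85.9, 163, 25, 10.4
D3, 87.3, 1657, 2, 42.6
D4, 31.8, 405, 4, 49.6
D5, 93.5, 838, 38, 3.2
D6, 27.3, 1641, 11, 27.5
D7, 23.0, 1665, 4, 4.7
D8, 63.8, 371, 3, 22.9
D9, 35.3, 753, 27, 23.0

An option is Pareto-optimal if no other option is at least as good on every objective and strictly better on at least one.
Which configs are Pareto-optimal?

D1: not dominated (best read latency).
D2: not dominated (best cost).
D3: dominated by D2 (write latency 85.9≤87.3, cost 163≤1657, storage 25≥2, read latency 10.4≤42.6).
D4: not dominated.
D5: not dominated (best storage).
D6: not dominated.
D7: not dominated (best write latency).
D8: not dominated.
D9: not dominated.

D1, D2, D4, D5, D6, D7, D8, D9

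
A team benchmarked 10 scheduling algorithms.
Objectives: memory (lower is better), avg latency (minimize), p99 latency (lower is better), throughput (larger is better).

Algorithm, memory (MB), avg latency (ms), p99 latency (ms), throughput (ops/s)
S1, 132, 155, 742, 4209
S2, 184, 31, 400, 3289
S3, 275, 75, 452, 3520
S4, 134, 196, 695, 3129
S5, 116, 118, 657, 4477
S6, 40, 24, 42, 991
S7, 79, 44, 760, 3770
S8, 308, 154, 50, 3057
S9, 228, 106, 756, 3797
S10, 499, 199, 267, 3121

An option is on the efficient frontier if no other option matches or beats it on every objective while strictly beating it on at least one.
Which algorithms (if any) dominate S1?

S5

S5: memory 116≤132, avg latency 118≤155, p99 latency 657≤742, throughput 4477≥4209 — dominates S1.
Others (S2, S3, S4, S6, S7, S8, S9, S10) are each worse than S1 on at least one objective.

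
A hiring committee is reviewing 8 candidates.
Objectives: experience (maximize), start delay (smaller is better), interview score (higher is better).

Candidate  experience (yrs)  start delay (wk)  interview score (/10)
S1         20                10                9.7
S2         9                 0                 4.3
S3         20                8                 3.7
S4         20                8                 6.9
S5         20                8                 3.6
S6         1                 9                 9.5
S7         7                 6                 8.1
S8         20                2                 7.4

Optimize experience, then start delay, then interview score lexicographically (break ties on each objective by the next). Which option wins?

S8

First maximize experience: best is 20, kept {S1, S3, S4, S5, S8}.
Then minimize start delay: best is 2, kept {S8}.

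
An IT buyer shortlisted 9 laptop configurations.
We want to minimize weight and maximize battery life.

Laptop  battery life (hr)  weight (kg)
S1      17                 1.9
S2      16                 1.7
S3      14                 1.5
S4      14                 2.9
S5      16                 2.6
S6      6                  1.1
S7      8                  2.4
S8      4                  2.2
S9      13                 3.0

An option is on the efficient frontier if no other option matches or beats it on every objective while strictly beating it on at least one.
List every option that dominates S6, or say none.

S1: worse on weight (1.9 vs 1.1).
S2: worse on weight (1.7 vs 1.1).
S3: worse on weight (1.5 vs 1.1).
S4: worse on weight (2.9 vs 1.1).
S5: worse on weight (2.6 vs 1.1).
S7: worse on weight (2.4 vs 1.1).
S8: worse on battery life (4 vs 6).
S9: worse on weight (3.0 vs 1.1).
No option dominates S6.

none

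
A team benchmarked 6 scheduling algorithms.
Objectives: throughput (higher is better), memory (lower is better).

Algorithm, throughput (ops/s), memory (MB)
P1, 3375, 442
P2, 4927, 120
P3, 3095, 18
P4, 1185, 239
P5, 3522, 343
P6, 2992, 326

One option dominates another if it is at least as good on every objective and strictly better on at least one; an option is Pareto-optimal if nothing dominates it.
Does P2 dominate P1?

P2 vs P1: throughput 4927≥3375, memory 120≤442 — P2 is at least as good on every objective with at least one strict improvement.

Yes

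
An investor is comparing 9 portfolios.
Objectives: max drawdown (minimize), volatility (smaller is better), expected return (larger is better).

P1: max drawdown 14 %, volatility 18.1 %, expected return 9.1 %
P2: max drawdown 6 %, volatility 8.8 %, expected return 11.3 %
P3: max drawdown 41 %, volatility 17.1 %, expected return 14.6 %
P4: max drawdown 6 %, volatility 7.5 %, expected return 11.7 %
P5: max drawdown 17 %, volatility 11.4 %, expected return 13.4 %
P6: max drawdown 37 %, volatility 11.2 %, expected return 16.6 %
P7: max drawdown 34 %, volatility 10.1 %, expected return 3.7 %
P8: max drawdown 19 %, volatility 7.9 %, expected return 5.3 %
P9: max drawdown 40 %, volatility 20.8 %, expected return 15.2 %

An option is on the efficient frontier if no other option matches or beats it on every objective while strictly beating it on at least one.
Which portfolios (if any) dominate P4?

P1: worse on max drawdown (14 vs 6).
P2: worse on volatility (8.8 vs 7.5).
P3: worse on max drawdown (41 vs 6).
P5: worse on max drawdown (17 vs 6).
P6: worse on max drawdown (37 vs 6).
P7: worse on max drawdown (34 vs 6).
P8: worse on max drawdown (19 vs 6).
P9: worse on max drawdown (40 vs 6).
No option dominates P4.

none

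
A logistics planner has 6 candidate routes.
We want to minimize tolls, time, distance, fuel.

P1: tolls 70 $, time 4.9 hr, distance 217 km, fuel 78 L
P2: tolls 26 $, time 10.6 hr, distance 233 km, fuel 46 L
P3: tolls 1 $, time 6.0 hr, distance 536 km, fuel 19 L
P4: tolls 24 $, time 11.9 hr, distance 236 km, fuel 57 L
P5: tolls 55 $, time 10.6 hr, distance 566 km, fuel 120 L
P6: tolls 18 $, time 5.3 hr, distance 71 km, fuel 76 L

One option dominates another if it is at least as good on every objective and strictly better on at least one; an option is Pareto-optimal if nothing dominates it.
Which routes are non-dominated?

P1: not dominated (best time).
P2: not dominated.
P3: not dominated (best tolls).
P4: not dominated.
P5: dominated by P2 (tolls 26≤55, time 10.6≤10.6, distance 233≤566, fuel 46≤120).
P6: not dominated (best distance).

P1, P2, P3, P4, P6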